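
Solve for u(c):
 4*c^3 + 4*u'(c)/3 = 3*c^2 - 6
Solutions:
 u(c) = C1 - 3*c^4/4 + 3*c^3/4 - 9*c/2


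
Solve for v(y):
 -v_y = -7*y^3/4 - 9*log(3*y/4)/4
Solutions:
 v(y) = C1 + 7*y^4/16 + 9*y*log(y)/4 - 9*y*log(2)/2 - 9*y/4 + 9*y*log(3)/4


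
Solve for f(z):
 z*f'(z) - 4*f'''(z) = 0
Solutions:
 f(z) = C1 + Integral(C2*airyai(2^(1/3)*z/2) + C3*airybi(2^(1/3)*z/2), z)


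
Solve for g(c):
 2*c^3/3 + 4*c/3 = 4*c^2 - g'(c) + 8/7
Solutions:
 g(c) = C1 - c^4/6 + 4*c^3/3 - 2*c^2/3 + 8*c/7


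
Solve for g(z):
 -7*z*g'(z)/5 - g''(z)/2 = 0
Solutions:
 g(z) = C1 + C2*erf(sqrt(35)*z/5)


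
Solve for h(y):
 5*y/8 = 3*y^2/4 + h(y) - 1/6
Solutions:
 h(y) = -3*y^2/4 + 5*y/8 + 1/6


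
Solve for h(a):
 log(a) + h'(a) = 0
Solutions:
 h(a) = C1 - a*log(a) + a


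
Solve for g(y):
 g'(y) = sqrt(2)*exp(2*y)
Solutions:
 g(y) = C1 + sqrt(2)*exp(2*y)/2


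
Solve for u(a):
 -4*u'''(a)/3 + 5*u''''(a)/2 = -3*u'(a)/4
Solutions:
 u(a) = C1 + C2*exp(a*(128*2^(2/3)/(135*sqrt(151737) + 52627)^(1/3) + 32 + 2^(1/3)*(135*sqrt(151737) + 52627)^(1/3))/180)*sin(2^(1/3)*sqrt(3)*a*(-(135*sqrt(151737) + 52627)^(1/3) + 128*2^(1/3)/(135*sqrt(151737) + 52627)^(1/3))/180) + C3*exp(a*(128*2^(2/3)/(135*sqrt(151737) + 52627)^(1/3) + 32 + 2^(1/3)*(135*sqrt(151737) + 52627)^(1/3))/180)*cos(2^(1/3)*sqrt(3)*a*(-(135*sqrt(151737) + 52627)^(1/3) + 128*2^(1/3)/(135*sqrt(151737) + 52627)^(1/3))/180) + C4*exp(a*(-2^(1/3)*(135*sqrt(151737) + 52627)^(1/3) - 128*2^(2/3)/(135*sqrt(151737) + 52627)^(1/3) + 16)/90)


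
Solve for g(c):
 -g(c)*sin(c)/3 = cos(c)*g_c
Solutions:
 g(c) = C1*cos(c)^(1/3)


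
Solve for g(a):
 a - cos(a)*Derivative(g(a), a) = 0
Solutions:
 g(a) = C1 + Integral(a/cos(a), a)


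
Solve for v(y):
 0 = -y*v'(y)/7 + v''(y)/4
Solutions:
 v(y) = C1 + C2*erfi(sqrt(14)*y/7)


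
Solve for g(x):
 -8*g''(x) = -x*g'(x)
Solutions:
 g(x) = C1 + C2*erfi(x/4)


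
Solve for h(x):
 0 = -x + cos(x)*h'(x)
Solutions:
 h(x) = C1 + Integral(x/cos(x), x)


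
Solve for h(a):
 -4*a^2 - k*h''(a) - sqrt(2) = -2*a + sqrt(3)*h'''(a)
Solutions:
 h(a) = C1 + C2*a + C3*exp(-sqrt(3)*a*k/3) - a^4/(3*k) + a^3*(1 + 4*sqrt(3)/k)/(3*k) + a^2*(-sqrt(2)/2 - sqrt(3)/k - 12/k^2)/k


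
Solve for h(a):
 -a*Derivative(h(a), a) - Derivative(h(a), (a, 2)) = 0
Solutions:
 h(a) = C1 + C2*erf(sqrt(2)*a/2)


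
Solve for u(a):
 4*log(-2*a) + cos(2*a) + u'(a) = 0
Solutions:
 u(a) = C1 - 4*a*log(-a) - 4*a*log(2) + 4*a - sin(2*a)/2


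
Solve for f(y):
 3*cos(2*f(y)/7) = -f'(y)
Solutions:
 3*y - 7*log(sin(2*f(y)/7) - 1)/4 + 7*log(sin(2*f(y)/7) + 1)/4 = C1


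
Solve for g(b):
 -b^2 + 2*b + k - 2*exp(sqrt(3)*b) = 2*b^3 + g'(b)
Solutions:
 g(b) = C1 - b^4/2 - b^3/3 + b^2 + b*k - 2*sqrt(3)*exp(sqrt(3)*b)/3


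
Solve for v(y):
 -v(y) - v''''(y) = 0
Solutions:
 v(y) = (C1*sin(sqrt(2)*y/2) + C2*cos(sqrt(2)*y/2))*exp(-sqrt(2)*y/2) + (C3*sin(sqrt(2)*y/2) + C4*cos(sqrt(2)*y/2))*exp(sqrt(2)*y/2)


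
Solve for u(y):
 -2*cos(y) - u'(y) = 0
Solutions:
 u(y) = C1 - 2*sin(y)


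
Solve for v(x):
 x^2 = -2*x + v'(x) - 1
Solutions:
 v(x) = C1 + x^3/3 + x^2 + x


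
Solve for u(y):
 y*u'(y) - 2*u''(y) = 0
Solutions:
 u(y) = C1 + C2*erfi(y/2)


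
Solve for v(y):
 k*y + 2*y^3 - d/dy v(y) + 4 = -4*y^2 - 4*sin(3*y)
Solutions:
 v(y) = C1 + k*y^2/2 + y^4/2 + 4*y^3/3 + 4*y - 4*cos(3*y)/3


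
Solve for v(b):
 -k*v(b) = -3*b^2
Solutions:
 v(b) = 3*b^2/k


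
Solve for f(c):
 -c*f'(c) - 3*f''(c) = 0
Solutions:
 f(c) = C1 + C2*erf(sqrt(6)*c/6)


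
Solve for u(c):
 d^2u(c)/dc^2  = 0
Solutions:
 u(c) = C1 + C2*c


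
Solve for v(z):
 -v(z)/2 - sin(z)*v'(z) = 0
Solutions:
 v(z) = C1*(cos(z) + 1)^(1/4)/(cos(z) - 1)^(1/4)


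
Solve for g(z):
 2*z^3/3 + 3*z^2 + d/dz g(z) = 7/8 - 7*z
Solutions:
 g(z) = C1 - z^4/6 - z^3 - 7*z^2/2 + 7*z/8


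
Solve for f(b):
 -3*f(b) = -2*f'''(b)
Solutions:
 f(b) = C3*exp(2^(2/3)*3^(1/3)*b/2) + (C1*sin(2^(2/3)*3^(5/6)*b/4) + C2*cos(2^(2/3)*3^(5/6)*b/4))*exp(-2^(2/3)*3^(1/3)*b/4)


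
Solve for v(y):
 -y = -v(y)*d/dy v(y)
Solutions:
 v(y) = -sqrt(C1 + y^2)
 v(y) = sqrt(C1 + y^2)


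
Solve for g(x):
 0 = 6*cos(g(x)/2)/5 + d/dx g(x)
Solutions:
 6*x/5 - log(sin(g(x)/2) - 1) + log(sin(g(x)/2) + 1) = C1


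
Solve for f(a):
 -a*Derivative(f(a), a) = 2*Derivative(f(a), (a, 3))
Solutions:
 f(a) = C1 + Integral(C2*airyai(-2^(2/3)*a/2) + C3*airybi(-2^(2/3)*a/2), a)


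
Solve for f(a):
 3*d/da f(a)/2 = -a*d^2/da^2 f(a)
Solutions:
 f(a) = C1 + C2/sqrt(a)


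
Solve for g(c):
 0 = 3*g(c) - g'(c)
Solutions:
 g(c) = C1*exp(3*c)


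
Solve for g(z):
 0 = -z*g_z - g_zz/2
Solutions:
 g(z) = C1 + C2*erf(z)


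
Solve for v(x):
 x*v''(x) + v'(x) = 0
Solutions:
 v(x) = C1 + C2*log(x)


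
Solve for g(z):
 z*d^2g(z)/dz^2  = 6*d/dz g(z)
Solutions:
 g(z) = C1 + C2*z^7


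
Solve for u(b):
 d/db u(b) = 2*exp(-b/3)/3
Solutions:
 u(b) = C1 - 2*exp(-b/3)


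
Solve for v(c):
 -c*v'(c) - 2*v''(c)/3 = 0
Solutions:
 v(c) = C1 + C2*erf(sqrt(3)*c/2)


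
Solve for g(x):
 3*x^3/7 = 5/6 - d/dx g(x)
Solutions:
 g(x) = C1 - 3*x^4/28 + 5*x/6


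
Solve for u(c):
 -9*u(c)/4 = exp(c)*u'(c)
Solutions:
 u(c) = C1*exp(9*exp(-c)/4)


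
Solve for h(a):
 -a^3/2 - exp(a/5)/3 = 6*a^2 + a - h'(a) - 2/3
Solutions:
 h(a) = C1 + a^4/8 + 2*a^3 + a^2/2 - 2*a/3 + 5*exp(a/5)/3


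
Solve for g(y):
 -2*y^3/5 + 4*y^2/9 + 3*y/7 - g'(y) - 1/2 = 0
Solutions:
 g(y) = C1 - y^4/10 + 4*y^3/27 + 3*y^2/14 - y/2


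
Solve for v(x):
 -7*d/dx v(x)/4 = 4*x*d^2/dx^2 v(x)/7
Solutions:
 v(x) = C1 + C2/x^(33/16)


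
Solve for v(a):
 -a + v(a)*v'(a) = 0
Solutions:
 v(a) = -sqrt(C1 + a^2)
 v(a) = sqrt(C1 + a^2)


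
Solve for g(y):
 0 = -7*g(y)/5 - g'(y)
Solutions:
 g(y) = C1*exp(-7*y/5)


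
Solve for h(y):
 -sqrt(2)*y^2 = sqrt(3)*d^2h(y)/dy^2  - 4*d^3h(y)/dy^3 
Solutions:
 h(y) = C1 + C2*y + C3*exp(sqrt(3)*y/4) - sqrt(6)*y^4/36 - 4*sqrt(2)*y^3/9 - 16*sqrt(6)*y^2/9


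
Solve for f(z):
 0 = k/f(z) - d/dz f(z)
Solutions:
 f(z) = -sqrt(C1 + 2*k*z)
 f(z) = sqrt(C1 + 2*k*z)


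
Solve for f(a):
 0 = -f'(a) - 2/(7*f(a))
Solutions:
 f(a) = -sqrt(C1 - 28*a)/7
 f(a) = sqrt(C1 - 28*a)/7


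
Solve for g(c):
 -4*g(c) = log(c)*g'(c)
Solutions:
 g(c) = C1*exp(-4*li(c))


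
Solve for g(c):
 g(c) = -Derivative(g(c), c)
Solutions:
 g(c) = C1*exp(-c)


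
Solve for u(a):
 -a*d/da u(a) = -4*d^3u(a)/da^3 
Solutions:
 u(a) = C1 + Integral(C2*airyai(2^(1/3)*a/2) + C3*airybi(2^(1/3)*a/2), a)


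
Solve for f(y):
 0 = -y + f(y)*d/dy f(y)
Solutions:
 f(y) = -sqrt(C1 + y^2)
 f(y) = sqrt(C1 + y^2)


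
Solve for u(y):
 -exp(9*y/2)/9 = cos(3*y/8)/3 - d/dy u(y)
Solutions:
 u(y) = C1 + 2*exp(9*y/2)/81 + 8*sin(3*y/8)/9


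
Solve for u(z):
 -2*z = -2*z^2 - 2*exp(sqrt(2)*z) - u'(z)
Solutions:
 u(z) = C1 - 2*z^3/3 + z^2 - sqrt(2)*exp(sqrt(2)*z)


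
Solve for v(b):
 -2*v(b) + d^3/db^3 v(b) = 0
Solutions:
 v(b) = C3*exp(2^(1/3)*b) + (C1*sin(2^(1/3)*sqrt(3)*b/2) + C2*cos(2^(1/3)*sqrt(3)*b/2))*exp(-2^(1/3)*b/2)


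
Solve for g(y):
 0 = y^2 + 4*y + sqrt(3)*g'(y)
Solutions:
 g(y) = C1 - sqrt(3)*y^3/9 - 2*sqrt(3)*y^2/3


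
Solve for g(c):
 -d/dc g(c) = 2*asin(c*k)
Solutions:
 g(c) = C1 - 2*Piecewise((c*asin(c*k) + sqrt(-c^2*k^2 + 1)/k, Ne(k, 0)), (0, True))


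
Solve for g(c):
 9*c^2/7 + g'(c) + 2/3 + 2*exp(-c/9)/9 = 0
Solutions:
 g(c) = C1 - 3*c^3/7 - 2*c/3 + 2*exp(-c/9)


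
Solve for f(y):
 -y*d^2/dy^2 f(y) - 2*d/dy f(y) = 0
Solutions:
 f(y) = C1 + C2/y


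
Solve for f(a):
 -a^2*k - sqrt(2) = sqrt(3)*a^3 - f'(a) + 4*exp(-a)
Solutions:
 f(a) = C1 + sqrt(3)*a^4/4 + a^3*k/3 + sqrt(2)*a - 4*exp(-a)


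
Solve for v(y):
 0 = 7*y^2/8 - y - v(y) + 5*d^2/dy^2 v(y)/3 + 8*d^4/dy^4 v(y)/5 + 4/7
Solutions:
 v(y) = C1*exp(-sqrt(3)*y*sqrt(-25 + sqrt(2065))/12) + C2*exp(sqrt(3)*y*sqrt(-25 + sqrt(2065))/12) + C3*sin(sqrt(3)*y*sqrt(25 + sqrt(2065))/12) + C4*cos(sqrt(3)*y*sqrt(25 + sqrt(2065))/12) + 7*y^2/8 - y + 293/84


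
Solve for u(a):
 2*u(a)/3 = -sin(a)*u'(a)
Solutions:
 u(a) = C1*(cos(a) + 1)^(1/3)/(cos(a) - 1)^(1/3)


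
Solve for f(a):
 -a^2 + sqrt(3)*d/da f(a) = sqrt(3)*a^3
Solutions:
 f(a) = C1 + a^4/4 + sqrt(3)*a^3/9


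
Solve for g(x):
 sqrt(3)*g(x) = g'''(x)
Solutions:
 g(x) = C3*exp(3^(1/6)*x) + (C1*sin(3^(2/3)*x/2) + C2*cos(3^(2/3)*x/2))*exp(-3^(1/6)*x/2)


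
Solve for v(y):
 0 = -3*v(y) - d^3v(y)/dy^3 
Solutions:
 v(y) = C3*exp(-3^(1/3)*y) + (C1*sin(3^(5/6)*y/2) + C2*cos(3^(5/6)*y/2))*exp(3^(1/3)*y/2)


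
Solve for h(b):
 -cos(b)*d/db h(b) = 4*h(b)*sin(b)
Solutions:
 h(b) = C1*cos(b)^4


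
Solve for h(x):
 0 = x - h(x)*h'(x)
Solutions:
 h(x) = -sqrt(C1 + x^2)
 h(x) = sqrt(C1 + x^2)


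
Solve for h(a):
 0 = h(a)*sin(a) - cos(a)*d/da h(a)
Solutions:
 h(a) = C1/cos(a)


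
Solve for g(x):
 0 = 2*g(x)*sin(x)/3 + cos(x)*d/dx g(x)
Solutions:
 g(x) = C1*cos(x)^(2/3)


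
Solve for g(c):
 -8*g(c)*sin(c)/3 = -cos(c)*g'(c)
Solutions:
 g(c) = C1/cos(c)^(8/3)


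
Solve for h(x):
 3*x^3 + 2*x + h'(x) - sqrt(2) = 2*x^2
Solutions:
 h(x) = C1 - 3*x^4/4 + 2*x^3/3 - x^2 + sqrt(2)*x


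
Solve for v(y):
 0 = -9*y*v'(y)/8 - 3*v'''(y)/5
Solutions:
 v(y) = C1 + Integral(C2*airyai(-15^(1/3)*y/2) + C3*airybi(-15^(1/3)*y/2), y)


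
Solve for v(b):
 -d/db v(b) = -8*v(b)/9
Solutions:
 v(b) = C1*exp(8*b/9)


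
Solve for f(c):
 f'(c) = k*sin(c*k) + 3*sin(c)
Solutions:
 f(c) = C1 - 3*cos(c) - cos(c*k)


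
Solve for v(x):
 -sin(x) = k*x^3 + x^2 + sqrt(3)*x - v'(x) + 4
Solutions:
 v(x) = C1 + k*x^4/4 + x^3/3 + sqrt(3)*x^2/2 + 4*x - cos(x)


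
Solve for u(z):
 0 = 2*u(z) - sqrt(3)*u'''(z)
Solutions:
 u(z) = C3*exp(2^(1/3)*3^(5/6)*z/3) + (C1*sin(6^(1/3)*z/2) + C2*cos(6^(1/3)*z/2))*exp(-2^(1/3)*3^(5/6)*z/6)


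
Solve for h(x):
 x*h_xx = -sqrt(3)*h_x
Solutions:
 h(x) = C1 + C2*x^(1 - sqrt(3))


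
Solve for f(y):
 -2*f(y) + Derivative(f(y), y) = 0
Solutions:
 f(y) = C1*exp(2*y)


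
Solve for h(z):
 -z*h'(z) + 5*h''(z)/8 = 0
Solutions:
 h(z) = C1 + C2*erfi(2*sqrt(5)*z/5)


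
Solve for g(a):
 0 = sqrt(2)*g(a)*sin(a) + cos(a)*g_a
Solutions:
 g(a) = C1*cos(a)^(sqrt(2))


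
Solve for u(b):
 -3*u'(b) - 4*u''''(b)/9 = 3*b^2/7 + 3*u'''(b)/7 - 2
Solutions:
 u(b) = C1 + C2*exp(3*b*(-6 + 9/(28*sqrt(9793) + 2771)^(1/3) + (28*sqrt(9793) + 2771)^(1/3))/56)*sin(3*sqrt(3)*b*(-(28*sqrt(9793) + 2771)^(1/3) + 9/(28*sqrt(9793) + 2771)^(1/3))/56) + C3*exp(3*b*(-6 + 9/(28*sqrt(9793) + 2771)^(1/3) + (28*sqrt(9793) + 2771)^(1/3))/56)*cos(3*sqrt(3)*b*(-(28*sqrt(9793) + 2771)^(1/3) + 9/(28*sqrt(9793) + 2771)^(1/3))/56) + C4*exp(-3*b*(9/(28*sqrt(9793) + 2771)^(1/3) + 3 + (28*sqrt(9793) + 2771)^(1/3))/28) - b^3/21 + 104*b/147


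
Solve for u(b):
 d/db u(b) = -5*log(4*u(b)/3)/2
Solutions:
 2*Integral(1/(log(_y) - log(3) + 2*log(2)), (_y, u(b)))/5 = C1 - b


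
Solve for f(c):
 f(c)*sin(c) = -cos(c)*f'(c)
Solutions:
 f(c) = C1*cos(c)


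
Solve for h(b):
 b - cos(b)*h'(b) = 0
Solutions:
 h(b) = C1 + Integral(b/cos(b), b)


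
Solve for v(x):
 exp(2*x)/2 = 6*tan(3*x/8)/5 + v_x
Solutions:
 v(x) = C1 + exp(2*x)/4 + 16*log(cos(3*x/8))/5


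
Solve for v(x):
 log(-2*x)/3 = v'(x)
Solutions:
 v(x) = C1 + x*log(-x)/3 + x*(-1 + log(2))/3


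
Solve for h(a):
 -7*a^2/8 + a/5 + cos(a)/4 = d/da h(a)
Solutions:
 h(a) = C1 - 7*a^3/24 + a^2/10 + sin(a)/4


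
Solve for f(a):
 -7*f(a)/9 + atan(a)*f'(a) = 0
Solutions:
 f(a) = C1*exp(7*Integral(1/atan(a), a)/9)


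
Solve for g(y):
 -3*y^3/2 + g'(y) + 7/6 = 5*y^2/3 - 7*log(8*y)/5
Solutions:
 g(y) = C1 + 3*y^4/8 + 5*y^3/9 - 7*y*log(y)/5 - 21*y*log(2)/5 + 7*y/30


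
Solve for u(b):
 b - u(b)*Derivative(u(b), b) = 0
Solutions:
 u(b) = -sqrt(C1 + b^2)
 u(b) = sqrt(C1 + b^2)


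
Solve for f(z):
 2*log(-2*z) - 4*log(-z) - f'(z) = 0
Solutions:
 f(z) = C1 - 2*z*log(-z) + 2*z*(log(2) + 1)


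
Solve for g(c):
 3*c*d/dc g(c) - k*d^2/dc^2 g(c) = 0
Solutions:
 g(c) = C1 + C2*erf(sqrt(6)*c*sqrt(-1/k)/2)/sqrt(-1/k)


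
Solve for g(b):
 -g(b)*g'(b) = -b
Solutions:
 g(b) = -sqrt(C1 + b^2)
 g(b) = sqrt(C1 + b^2)


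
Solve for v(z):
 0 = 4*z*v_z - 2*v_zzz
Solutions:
 v(z) = C1 + Integral(C2*airyai(2^(1/3)*z) + C3*airybi(2^(1/3)*z), z)


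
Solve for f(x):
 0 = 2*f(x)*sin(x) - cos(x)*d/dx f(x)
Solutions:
 f(x) = C1/cos(x)^2


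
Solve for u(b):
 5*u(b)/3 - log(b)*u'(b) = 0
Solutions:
 u(b) = C1*exp(5*li(b)/3)


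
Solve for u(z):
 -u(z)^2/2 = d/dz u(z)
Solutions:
 u(z) = 2/(C1 + z)


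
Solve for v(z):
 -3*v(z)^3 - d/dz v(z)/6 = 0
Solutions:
 v(z) = -sqrt(2)*sqrt(-1/(C1 - 18*z))/2
 v(z) = sqrt(2)*sqrt(-1/(C1 - 18*z))/2


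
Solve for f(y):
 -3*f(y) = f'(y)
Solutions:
 f(y) = C1*exp(-3*y)


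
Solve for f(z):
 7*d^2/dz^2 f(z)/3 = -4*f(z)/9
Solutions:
 f(z) = C1*sin(2*sqrt(21)*z/21) + C2*cos(2*sqrt(21)*z/21)


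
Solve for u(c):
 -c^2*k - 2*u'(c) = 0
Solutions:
 u(c) = C1 - c^3*k/6


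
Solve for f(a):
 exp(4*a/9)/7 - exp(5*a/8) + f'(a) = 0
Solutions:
 f(a) = C1 - 9*exp(4*a/9)/28 + 8*exp(5*a/8)/5


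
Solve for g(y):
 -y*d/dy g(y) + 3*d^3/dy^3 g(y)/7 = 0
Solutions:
 g(y) = C1 + Integral(C2*airyai(3^(2/3)*7^(1/3)*y/3) + C3*airybi(3^(2/3)*7^(1/3)*y/3), y)


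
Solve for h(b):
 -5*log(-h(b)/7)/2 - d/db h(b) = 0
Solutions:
 2*Integral(1/(log(-_y) - log(7)), (_y, h(b)))/5 = C1 - b


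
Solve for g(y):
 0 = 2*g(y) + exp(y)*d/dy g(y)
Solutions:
 g(y) = C1*exp(2*exp(-y))


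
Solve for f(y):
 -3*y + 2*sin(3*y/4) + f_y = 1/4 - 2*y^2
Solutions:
 f(y) = C1 - 2*y^3/3 + 3*y^2/2 + y/4 + 8*cos(3*y/4)/3


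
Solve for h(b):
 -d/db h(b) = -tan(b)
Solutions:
 h(b) = C1 - log(cos(b))


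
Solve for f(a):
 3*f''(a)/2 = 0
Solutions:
 f(a) = C1 + C2*a


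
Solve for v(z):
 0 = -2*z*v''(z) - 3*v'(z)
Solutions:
 v(z) = C1 + C2/sqrt(z)


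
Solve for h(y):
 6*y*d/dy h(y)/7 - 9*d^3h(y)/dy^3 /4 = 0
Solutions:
 h(y) = C1 + Integral(C2*airyai(2*21^(2/3)*y/21) + C3*airybi(2*21^(2/3)*y/21), y)


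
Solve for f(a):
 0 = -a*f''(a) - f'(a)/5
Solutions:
 f(a) = C1 + C2*a^(4/5)


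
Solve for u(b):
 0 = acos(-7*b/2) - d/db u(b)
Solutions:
 u(b) = C1 + b*acos(-7*b/2) + sqrt(4 - 49*b^2)/7


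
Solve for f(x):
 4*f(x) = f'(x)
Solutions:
 f(x) = C1*exp(4*x)


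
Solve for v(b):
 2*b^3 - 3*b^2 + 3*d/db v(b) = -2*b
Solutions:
 v(b) = C1 - b^4/6 + b^3/3 - b^2/3


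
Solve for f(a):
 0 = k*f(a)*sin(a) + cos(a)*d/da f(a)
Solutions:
 f(a) = C1*exp(k*log(cos(a)))


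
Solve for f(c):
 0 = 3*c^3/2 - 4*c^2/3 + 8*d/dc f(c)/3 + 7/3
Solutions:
 f(c) = C1 - 9*c^4/64 + c^3/6 - 7*c/8


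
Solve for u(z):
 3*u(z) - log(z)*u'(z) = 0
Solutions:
 u(z) = C1*exp(3*li(z))


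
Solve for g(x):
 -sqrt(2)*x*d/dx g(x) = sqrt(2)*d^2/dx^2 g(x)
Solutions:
 g(x) = C1 + C2*erf(sqrt(2)*x/2)


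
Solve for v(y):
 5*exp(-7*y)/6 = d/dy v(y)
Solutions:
 v(y) = C1 - 5*exp(-7*y)/42


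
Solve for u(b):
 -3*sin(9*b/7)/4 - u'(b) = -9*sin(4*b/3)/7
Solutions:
 u(b) = C1 + 7*cos(9*b/7)/12 - 27*cos(4*b/3)/28


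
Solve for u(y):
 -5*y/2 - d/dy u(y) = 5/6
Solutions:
 u(y) = C1 - 5*y^2/4 - 5*y/6


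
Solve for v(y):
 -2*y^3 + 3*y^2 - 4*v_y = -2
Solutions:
 v(y) = C1 - y^4/8 + y^3/4 + y/2


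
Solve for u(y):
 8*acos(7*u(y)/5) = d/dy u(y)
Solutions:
 Integral(1/acos(7*_y/5), (_y, u(y))) = C1 + 8*y


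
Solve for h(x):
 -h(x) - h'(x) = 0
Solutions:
 h(x) = C1*exp(-x)


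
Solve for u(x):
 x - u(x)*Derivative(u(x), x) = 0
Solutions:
 u(x) = -sqrt(C1 + x^2)
 u(x) = sqrt(C1 + x^2)


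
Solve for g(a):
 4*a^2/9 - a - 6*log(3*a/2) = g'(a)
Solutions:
 g(a) = C1 + 4*a^3/27 - a^2/2 - 6*a*log(a) + a*log(64/729) + 6*a


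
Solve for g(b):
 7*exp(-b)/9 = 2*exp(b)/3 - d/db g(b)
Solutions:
 g(b) = C1 + 2*exp(b)/3 + 7*exp(-b)/9


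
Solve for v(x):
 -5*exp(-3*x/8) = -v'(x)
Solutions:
 v(x) = C1 - 40*exp(-3*x/8)/3


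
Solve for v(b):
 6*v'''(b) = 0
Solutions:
 v(b) = C1 + C2*b + C3*b^2


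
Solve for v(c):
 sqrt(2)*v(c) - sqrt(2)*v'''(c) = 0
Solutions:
 v(c) = C3*exp(c) + (C1*sin(sqrt(3)*c/2) + C2*cos(sqrt(3)*c/2))*exp(-c/2)


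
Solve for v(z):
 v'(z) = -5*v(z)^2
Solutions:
 v(z) = 1/(C1 + 5*z)


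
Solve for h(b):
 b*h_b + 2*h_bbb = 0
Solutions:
 h(b) = C1 + Integral(C2*airyai(-2^(2/3)*b/2) + C3*airybi(-2^(2/3)*b/2), b)


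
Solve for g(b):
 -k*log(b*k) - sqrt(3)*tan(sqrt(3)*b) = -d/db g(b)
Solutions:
 g(b) = C1 + b*k*(log(b*k) - 1) - log(cos(sqrt(3)*b))


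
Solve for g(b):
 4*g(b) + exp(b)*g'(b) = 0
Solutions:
 g(b) = C1*exp(4*exp(-b))


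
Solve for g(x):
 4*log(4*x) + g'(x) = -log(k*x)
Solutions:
 g(x) = C1 + x*(-log(k) - 8*log(2) + 5) - 5*x*log(x)


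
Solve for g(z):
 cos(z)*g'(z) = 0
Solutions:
 g(z) = C1


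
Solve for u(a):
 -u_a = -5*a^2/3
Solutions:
 u(a) = C1 + 5*a^3/9


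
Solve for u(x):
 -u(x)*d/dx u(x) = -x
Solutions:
 u(x) = -sqrt(C1 + x^2)
 u(x) = sqrt(C1 + x^2)


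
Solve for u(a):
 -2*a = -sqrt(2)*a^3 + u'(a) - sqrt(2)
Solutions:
 u(a) = C1 + sqrt(2)*a^4/4 - a^2 + sqrt(2)*a


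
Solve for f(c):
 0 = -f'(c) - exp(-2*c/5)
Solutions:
 f(c) = C1 + 5*exp(-2*c/5)/2


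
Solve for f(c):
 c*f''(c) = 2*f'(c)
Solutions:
 f(c) = C1 + C2*c^3


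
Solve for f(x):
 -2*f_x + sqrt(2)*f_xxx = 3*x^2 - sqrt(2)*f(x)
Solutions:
 f(x) = C1*exp(3^(1/3)*x*(2*2^(5/6)*3^(1/3)/(sqrt(3)*sqrt(27 - 8*sqrt(2)) + 9)^(1/3) + 2^(2/3)*(sqrt(3)*sqrt(27 - 8*sqrt(2)) + 9)^(1/3))/12)*sin(3^(1/6)*x*(-6*2^(5/6)/(sqrt(3)*sqrt(27 - 8*sqrt(2)) + 9)^(1/3) + 6^(2/3)*(sqrt(3)*sqrt(27 - 8*sqrt(2)) + 9)^(1/3))/12) + C2*exp(3^(1/3)*x*(2*2^(5/6)*3^(1/3)/(sqrt(3)*sqrt(27 - 8*sqrt(2)) + 9)^(1/3) + 2^(2/3)*(sqrt(3)*sqrt(27 - 8*sqrt(2)) + 9)^(1/3))/12)*cos(3^(1/6)*x*(-6*2^(5/6)/(sqrt(3)*sqrt(27 - 8*sqrt(2)) + 9)^(1/3) + 6^(2/3)*(sqrt(3)*sqrt(27 - 8*sqrt(2)) + 9)^(1/3))/12) + C3*exp(-3^(1/3)*x*(2*2^(5/6)*3^(1/3)/(sqrt(3)*sqrt(27 - 8*sqrt(2)) + 9)^(1/3) + 2^(2/3)*(sqrt(3)*sqrt(27 - 8*sqrt(2)) + 9)^(1/3))/6) + 3*sqrt(2)*x^2/2 + 6*x + 6*sqrt(2)


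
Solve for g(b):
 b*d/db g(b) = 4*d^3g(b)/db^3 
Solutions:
 g(b) = C1 + Integral(C2*airyai(2^(1/3)*b/2) + C3*airybi(2^(1/3)*b/2), b)


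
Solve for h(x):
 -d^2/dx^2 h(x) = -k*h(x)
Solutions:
 h(x) = C1*exp(-sqrt(k)*x) + C2*exp(sqrt(k)*x)


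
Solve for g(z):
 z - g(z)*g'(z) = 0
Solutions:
 g(z) = -sqrt(C1 + z^2)
 g(z) = sqrt(C1 + z^2)


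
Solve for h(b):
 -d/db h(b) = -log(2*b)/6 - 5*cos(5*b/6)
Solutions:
 h(b) = C1 + b*log(b)/6 - b/6 + b*log(2)/6 + 6*sin(5*b/6)


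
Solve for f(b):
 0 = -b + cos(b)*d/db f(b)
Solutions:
 f(b) = C1 + Integral(b/cos(b), b)


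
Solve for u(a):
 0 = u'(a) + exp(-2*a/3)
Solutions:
 u(a) = C1 + 3*exp(-2*a/3)/2


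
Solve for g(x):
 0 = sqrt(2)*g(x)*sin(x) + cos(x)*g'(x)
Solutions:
 g(x) = C1*cos(x)^(sqrt(2))


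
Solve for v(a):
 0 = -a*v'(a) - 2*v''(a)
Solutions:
 v(a) = C1 + C2*erf(a/2)


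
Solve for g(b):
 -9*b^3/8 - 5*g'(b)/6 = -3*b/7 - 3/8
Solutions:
 g(b) = C1 - 27*b^4/80 + 9*b^2/35 + 9*b/20


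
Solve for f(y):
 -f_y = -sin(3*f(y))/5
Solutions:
 -y/5 + log(cos(3*f(y)) - 1)/6 - log(cos(3*f(y)) + 1)/6 = C1


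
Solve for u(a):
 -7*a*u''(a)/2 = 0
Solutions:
 u(a) = C1 + C2*a


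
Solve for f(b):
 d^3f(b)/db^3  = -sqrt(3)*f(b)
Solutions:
 f(b) = C3*exp(-3^(1/6)*b) + (C1*sin(3^(2/3)*b/2) + C2*cos(3^(2/3)*b/2))*exp(3^(1/6)*b/2)


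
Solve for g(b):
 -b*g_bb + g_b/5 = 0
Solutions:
 g(b) = C1 + C2*b^(6/5)


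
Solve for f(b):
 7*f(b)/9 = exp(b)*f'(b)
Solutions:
 f(b) = C1*exp(-7*exp(-b)/9)


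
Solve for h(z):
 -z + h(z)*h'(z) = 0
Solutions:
 h(z) = -sqrt(C1 + z^2)
 h(z) = sqrt(C1 + z^2)


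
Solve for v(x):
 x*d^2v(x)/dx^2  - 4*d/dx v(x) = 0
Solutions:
 v(x) = C1 + C2*x^5


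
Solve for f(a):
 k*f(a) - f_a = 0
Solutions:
 f(a) = C1*exp(a*k)


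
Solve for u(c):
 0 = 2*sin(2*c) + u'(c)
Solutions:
 u(c) = C1 + cos(2*c)


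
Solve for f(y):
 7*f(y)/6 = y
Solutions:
 f(y) = 6*y/7


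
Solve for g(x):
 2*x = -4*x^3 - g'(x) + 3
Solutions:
 g(x) = C1 - x^4 - x^2 + 3*x


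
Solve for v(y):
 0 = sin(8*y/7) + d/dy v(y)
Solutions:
 v(y) = C1 + 7*cos(8*y/7)/8


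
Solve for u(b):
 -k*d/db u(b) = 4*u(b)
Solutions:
 u(b) = C1*exp(-4*b/k)


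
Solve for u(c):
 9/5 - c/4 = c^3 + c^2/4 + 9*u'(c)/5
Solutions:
 u(c) = C1 - 5*c^4/36 - 5*c^3/108 - 5*c^2/72 + c


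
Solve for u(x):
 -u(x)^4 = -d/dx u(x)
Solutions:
 u(x) = (-1/(C1 + 3*x))^(1/3)
 u(x) = (-1/(C1 + x))^(1/3)*(-3^(2/3) - 3*3^(1/6)*I)/6
 u(x) = (-1/(C1 + x))^(1/3)*(-3^(2/3) + 3*3^(1/6)*I)/6


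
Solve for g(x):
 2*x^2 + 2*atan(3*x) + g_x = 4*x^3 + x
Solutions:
 g(x) = C1 + x^4 - 2*x^3/3 + x^2/2 - 2*x*atan(3*x) + log(9*x^2 + 1)/3


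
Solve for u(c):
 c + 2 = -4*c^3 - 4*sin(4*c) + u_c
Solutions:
 u(c) = C1 + c^4 + c^2/2 + 2*c - cos(4*c)


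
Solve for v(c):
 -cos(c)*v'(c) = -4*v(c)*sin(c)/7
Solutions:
 v(c) = C1/cos(c)^(4/7)


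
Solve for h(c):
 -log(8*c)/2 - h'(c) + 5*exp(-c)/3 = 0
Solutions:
 h(c) = C1 - c*log(c)/2 + c*(1 - 3*log(2))/2 - 5*exp(-c)/3


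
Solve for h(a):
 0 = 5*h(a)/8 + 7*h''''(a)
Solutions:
 h(a) = (C1*sin(1715^(1/4)*2^(3/4)*a/28) + C2*cos(1715^(1/4)*2^(3/4)*a/28))*exp(-1715^(1/4)*2^(3/4)*a/28) + (C3*sin(1715^(1/4)*2^(3/4)*a/28) + C4*cos(1715^(1/4)*2^(3/4)*a/28))*exp(1715^(1/4)*2^(3/4)*a/28)


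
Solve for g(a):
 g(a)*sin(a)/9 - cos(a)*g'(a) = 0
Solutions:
 g(a) = C1/cos(a)^(1/9)


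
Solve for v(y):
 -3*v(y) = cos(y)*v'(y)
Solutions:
 v(y) = C1*(sin(y) - 1)^(3/2)/(sin(y) + 1)^(3/2)


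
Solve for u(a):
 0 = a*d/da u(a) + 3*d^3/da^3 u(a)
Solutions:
 u(a) = C1 + Integral(C2*airyai(-3^(2/3)*a/3) + C3*airybi(-3^(2/3)*a/3), a)


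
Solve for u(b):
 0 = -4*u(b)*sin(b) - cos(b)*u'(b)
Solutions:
 u(b) = C1*cos(b)^4


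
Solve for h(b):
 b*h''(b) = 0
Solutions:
 h(b) = C1 + C2*b


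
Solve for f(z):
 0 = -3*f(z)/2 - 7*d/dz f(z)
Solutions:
 f(z) = C1*exp(-3*z/14)


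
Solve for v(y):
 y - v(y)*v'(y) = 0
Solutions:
 v(y) = -sqrt(C1 + y^2)
 v(y) = sqrt(C1 + y^2)


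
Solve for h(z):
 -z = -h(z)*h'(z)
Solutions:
 h(z) = -sqrt(C1 + z^2)
 h(z) = sqrt(C1 + z^2)


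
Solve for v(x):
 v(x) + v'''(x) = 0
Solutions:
 v(x) = C3*exp(-x) + (C1*sin(sqrt(3)*x/2) + C2*cos(sqrt(3)*x/2))*exp(x/2)


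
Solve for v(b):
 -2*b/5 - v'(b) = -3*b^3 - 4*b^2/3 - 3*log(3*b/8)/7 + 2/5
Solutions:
 v(b) = C1 + 3*b^4/4 + 4*b^3/9 - b^2/5 + 3*b*log(b)/7 - 9*b*log(2)/7 - 29*b/35 + 3*b*log(3)/7


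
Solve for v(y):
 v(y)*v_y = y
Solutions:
 v(y) = -sqrt(C1 + y^2)
 v(y) = sqrt(C1 + y^2)


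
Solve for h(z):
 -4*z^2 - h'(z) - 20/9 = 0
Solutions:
 h(z) = C1 - 4*z^3/3 - 20*z/9


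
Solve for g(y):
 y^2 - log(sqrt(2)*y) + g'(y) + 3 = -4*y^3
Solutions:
 g(y) = C1 - y^4 - y^3/3 + y*log(y) - 4*y + y*log(2)/2


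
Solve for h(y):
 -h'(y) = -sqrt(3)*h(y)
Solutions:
 h(y) = C1*exp(sqrt(3)*y)


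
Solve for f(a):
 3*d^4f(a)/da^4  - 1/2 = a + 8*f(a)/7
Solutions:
 f(a) = C1*exp(-42^(3/4)*a/21) + C2*exp(42^(3/4)*a/21) + C3*sin(42^(3/4)*a/21) + C4*cos(42^(3/4)*a/21) - 7*a/8 - 7/16


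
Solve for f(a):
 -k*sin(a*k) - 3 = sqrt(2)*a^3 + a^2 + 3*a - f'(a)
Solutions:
 f(a) = C1 + sqrt(2)*a^4/4 + a^3/3 + 3*a^2/2 + 3*a - cos(a*k)


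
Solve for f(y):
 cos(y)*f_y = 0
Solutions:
 f(y) = C1


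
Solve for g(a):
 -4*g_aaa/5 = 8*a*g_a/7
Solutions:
 g(a) = C1 + Integral(C2*airyai(-10^(1/3)*7^(2/3)*a/7) + C3*airybi(-10^(1/3)*7^(2/3)*a/7), a)


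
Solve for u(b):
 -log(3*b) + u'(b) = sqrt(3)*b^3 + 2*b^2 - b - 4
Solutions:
 u(b) = C1 + sqrt(3)*b^4/4 + 2*b^3/3 - b^2/2 + b*log(b) - 5*b + b*log(3)


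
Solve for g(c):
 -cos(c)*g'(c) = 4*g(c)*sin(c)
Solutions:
 g(c) = C1*cos(c)^4


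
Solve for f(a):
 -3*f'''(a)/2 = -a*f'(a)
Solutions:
 f(a) = C1 + Integral(C2*airyai(2^(1/3)*3^(2/3)*a/3) + C3*airybi(2^(1/3)*3^(2/3)*a/3), a)


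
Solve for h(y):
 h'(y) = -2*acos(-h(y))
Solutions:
 Integral(1/acos(-_y), (_y, h(y))) = C1 - 2*y


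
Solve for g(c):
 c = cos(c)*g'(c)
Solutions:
 g(c) = C1 + Integral(c/cos(c), c)


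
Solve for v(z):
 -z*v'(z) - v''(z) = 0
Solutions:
 v(z) = C1 + C2*erf(sqrt(2)*z/2)


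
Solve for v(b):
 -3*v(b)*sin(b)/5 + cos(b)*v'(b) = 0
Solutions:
 v(b) = C1/cos(b)^(3/5)


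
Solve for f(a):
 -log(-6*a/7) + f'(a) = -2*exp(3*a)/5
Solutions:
 f(a) = C1 + a*log(-a) + a*(-log(7) - 1 + log(6)) - 2*exp(3*a)/15


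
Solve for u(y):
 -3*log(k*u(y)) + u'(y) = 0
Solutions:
 li(k*u(y))/k = C1 + 3*y


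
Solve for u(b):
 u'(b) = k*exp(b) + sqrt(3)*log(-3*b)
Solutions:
 u(b) = C1 + sqrt(3)*b*log(-b) + sqrt(3)*b*(-1 + log(3)) + k*exp(b)


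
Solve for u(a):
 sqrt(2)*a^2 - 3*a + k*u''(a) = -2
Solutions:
 u(a) = C1 + C2*a - sqrt(2)*a^4/(12*k) + a^3/(2*k) - a^2/k


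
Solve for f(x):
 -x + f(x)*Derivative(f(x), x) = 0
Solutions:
 f(x) = -sqrt(C1 + x^2)
 f(x) = sqrt(C1 + x^2)


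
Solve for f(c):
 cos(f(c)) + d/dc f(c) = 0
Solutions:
 f(c) = pi - asin((C1 + exp(2*c))/(C1 - exp(2*c)))
 f(c) = asin((C1 + exp(2*c))/(C1 - exp(2*c)))


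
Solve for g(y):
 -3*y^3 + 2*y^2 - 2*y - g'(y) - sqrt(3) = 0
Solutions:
 g(y) = C1 - 3*y^4/4 + 2*y^3/3 - y^2 - sqrt(3)*y


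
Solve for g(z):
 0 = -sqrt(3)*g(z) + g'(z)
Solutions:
 g(z) = C1*exp(sqrt(3)*z)


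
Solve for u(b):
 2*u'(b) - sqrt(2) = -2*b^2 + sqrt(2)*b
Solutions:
 u(b) = C1 - b^3/3 + sqrt(2)*b^2/4 + sqrt(2)*b/2


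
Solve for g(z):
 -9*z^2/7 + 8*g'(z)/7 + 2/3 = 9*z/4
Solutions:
 g(z) = C1 + 3*z^3/8 + 63*z^2/64 - 7*z/12


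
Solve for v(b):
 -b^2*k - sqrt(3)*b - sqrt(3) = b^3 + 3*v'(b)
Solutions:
 v(b) = C1 - b^4/12 - b^3*k/9 - sqrt(3)*b^2/6 - sqrt(3)*b/3


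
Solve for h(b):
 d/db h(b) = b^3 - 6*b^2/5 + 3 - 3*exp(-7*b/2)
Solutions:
 h(b) = C1 + b^4/4 - 2*b^3/5 + 3*b + 6*exp(-7*b/2)/7


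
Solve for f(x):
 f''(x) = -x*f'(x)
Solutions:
 f(x) = C1 + C2*erf(sqrt(2)*x/2)


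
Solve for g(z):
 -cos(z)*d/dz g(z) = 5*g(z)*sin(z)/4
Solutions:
 g(z) = C1*cos(z)^(5/4)


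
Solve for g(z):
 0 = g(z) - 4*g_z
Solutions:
 g(z) = C1*exp(z/4)


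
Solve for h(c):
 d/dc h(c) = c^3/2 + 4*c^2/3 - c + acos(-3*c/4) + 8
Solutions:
 h(c) = C1 + c^4/8 + 4*c^3/9 - c^2/2 + c*acos(-3*c/4) + 8*c + sqrt(16 - 9*c^2)/3


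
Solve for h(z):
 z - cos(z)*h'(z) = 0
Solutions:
 h(z) = C1 + Integral(z/cos(z), z)


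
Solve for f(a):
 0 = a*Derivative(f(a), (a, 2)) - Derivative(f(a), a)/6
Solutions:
 f(a) = C1 + C2*a^(7/6)


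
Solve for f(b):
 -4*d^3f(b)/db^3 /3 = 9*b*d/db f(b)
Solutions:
 f(b) = C1 + Integral(C2*airyai(-3*2^(1/3)*b/2) + C3*airybi(-3*2^(1/3)*b/2), b)


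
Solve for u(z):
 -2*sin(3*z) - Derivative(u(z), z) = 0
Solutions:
 u(z) = C1 + 2*cos(3*z)/3


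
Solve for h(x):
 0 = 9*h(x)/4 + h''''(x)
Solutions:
 h(x) = (C1*sin(sqrt(3)*x/2) + C2*cos(sqrt(3)*x/2))*exp(-sqrt(3)*x/2) + (C3*sin(sqrt(3)*x/2) + C4*cos(sqrt(3)*x/2))*exp(sqrt(3)*x/2)


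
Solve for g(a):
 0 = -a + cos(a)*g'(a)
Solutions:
 g(a) = C1 + Integral(a/cos(a), a)


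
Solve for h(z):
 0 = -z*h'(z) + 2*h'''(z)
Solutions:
 h(z) = C1 + Integral(C2*airyai(2^(2/3)*z/2) + C3*airybi(2^(2/3)*z/2), z)


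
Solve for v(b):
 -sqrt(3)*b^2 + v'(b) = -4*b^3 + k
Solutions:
 v(b) = C1 - b^4 + sqrt(3)*b^3/3 + b*k


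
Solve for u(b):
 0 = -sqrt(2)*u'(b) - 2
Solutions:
 u(b) = C1 - sqrt(2)*b


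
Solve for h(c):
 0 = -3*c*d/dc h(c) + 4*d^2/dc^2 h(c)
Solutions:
 h(c) = C1 + C2*erfi(sqrt(6)*c/4)


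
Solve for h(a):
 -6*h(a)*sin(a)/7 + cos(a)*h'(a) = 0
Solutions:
 h(a) = C1/cos(a)^(6/7)


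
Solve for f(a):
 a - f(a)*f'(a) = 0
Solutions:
 f(a) = -sqrt(C1 + a^2)
 f(a) = sqrt(C1 + a^2)


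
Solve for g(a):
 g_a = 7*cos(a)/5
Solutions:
 g(a) = C1 + 7*sin(a)/5


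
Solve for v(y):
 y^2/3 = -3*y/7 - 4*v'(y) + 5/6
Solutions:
 v(y) = C1 - y^3/36 - 3*y^2/56 + 5*y/24


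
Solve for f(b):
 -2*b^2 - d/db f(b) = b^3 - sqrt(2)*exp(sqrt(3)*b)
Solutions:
 f(b) = C1 - b^4/4 - 2*b^3/3 + sqrt(6)*exp(sqrt(3)*b)/3


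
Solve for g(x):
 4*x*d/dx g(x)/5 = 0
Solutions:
 g(x) = C1


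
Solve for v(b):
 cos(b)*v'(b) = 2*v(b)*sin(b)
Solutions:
 v(b) = C1/cos(b)^2


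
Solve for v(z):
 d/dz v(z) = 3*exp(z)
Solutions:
 v(z) = C1 + 3*exp(z)


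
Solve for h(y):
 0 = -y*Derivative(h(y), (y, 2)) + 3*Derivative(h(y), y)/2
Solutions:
 h(y) = C1 + C2*y^(5/2)


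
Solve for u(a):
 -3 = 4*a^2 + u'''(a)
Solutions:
 u(a) = C1 + C2*a + C3*a^2 - a^5/15 - a^3/2


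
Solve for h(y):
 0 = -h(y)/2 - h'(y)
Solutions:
 h(y) = C1*exp(-y/2)


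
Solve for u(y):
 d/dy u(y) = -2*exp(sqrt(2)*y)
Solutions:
 u(y) = C1 - sqrt(2)*exp(sqrt(2)*y)


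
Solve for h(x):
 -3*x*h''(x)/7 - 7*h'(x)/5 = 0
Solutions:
 h(x) = C1 + C2/x^(34/15)


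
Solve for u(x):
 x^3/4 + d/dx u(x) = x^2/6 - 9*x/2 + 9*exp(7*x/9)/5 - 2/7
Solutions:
 u(x) = C1 - x^4/16 + x^3/18 - 9*x^2/4 - 2*x/7 + 81*exp(7*x/9)/35


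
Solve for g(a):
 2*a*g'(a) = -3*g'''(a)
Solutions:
 g(a) = C1 + Integral(C2*airyai(-2^(1/3)*3^(2/3)*a/3) + C3*airybi(-2^(1/3)*3^(2/3)*a/3), a)


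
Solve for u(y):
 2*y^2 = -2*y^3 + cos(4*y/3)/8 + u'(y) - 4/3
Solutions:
 u(y) = C1 + y^4/2 + 2*y^3/3 + 4*y/3 - 3*sin(4*y/3)/32


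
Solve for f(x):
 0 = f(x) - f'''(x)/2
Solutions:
 f(x) = C3*exp(2^(1/3)*x) + (C1*sin(2^(1/3)*sqrt(3)*x/2) + C2*cos(2^(1/3)*sqrt(3)*x/2))*exp(-2^(1/3)*x/2)


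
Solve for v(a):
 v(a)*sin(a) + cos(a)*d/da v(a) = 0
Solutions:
 v(a) = C1*cos(a)


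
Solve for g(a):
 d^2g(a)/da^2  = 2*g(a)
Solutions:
 g(a) = C1*exp(-sqrt(2)*a) + C2*exp(sqrt(2)*a)


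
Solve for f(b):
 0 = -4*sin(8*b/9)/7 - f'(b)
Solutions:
 f(b) = C1 + 9*cos(8*b/9)/14


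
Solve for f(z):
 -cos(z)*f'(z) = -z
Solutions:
 f(z) = C1 + Integral(z/cos(z), z)


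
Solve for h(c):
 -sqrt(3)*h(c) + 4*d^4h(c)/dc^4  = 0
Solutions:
 h(c) = C1*exp(-sqrt(2)*3^(1/8)*c/2) + C2*exp(sqrt(2)*3^(1/8)*c/2) + C3*sin(sqrt(2)*3^(1/8)*c/2) + C4*cos(sqrt(2)*3^(1/8)*c/2)


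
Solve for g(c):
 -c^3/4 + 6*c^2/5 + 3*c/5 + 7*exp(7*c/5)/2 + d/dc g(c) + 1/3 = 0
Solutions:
 g(c) = C1 + c^4/16 - 2*c^3/5 - 3*c^2/10 - c/3 - 5*exp(7*c/5)/2


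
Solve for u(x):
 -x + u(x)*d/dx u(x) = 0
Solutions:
 u(x) = -sqrt(C1 + x^2)
 u(x) = sqrt(C1 + x^2)


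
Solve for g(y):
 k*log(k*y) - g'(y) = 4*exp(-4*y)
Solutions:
 g(y) = C1 + k*y*log(k*y) - k*y + exp(-4*y)


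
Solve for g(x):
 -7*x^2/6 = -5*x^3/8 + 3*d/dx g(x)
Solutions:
 g(x) = C1 + 5*x^4/96 - 7*x^3/54


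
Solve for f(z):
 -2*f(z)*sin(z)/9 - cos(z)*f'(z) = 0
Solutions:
 f(z) = C1*cos(z)^(2/9)


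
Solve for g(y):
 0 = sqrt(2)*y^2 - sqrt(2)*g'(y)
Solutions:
 g(y) = C1 + y^3/3


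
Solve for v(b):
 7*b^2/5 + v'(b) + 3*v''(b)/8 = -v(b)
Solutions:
 v(b) = -7*b^2/5 + 14*b/5 + (C1*sin(2*sqrt(2)*b/3) + C2*cos(2*sqrt(2)*b/3))*exp(-4*b/3) - 7/4


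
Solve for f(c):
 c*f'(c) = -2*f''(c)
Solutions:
 f(c) = C1 + C2*erf(c/2)


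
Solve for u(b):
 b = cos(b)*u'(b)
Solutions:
 u(b) = C1 + Integral(b/cos(b), b)


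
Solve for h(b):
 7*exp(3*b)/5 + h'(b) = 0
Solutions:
 h(b) = C1 - 7*exp(3*b)/15


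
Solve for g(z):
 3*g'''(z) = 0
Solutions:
 g(z) = C1 + C2*z + C3*z^2


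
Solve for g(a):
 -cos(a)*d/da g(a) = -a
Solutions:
 g(a) = C1 + Integral(a/cos(a), a)


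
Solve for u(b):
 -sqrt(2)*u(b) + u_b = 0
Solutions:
 u(b) = C1*exp(sqrt(2)*b)


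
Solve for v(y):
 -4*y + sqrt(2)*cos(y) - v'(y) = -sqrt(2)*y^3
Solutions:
 v(y) = C1 + sqrt(2)*y^4/4 - 2*y^2 + sqrt(2)*sin(y)


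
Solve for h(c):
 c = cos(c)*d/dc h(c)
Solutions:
 h(c) = C1 + Integral(c/cos(c), c)


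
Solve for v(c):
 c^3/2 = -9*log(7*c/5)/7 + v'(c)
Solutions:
 v(c) = C1 + c^4/8 + 9*c*log(c)/7 - 9*c*log(5)/7 - 9*c/7 + 9*c*log(7)/7


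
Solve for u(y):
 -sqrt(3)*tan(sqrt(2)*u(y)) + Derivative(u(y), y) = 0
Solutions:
 u(y) = sqrt(2)*(pi - asin(C1*exp(sqrt(6)*y)))/2
 u(y) = sqrt(2)*asin(C1*exp(sqrt(6)*y))/2


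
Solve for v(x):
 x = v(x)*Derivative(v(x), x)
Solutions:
 v(x) = -sqrt(C1 + x^2)
 v(x) = sqrt(C1 + x^2)


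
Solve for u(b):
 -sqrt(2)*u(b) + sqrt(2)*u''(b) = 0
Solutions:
 u(b) = C1*exp(-b) + C2*exp(b)


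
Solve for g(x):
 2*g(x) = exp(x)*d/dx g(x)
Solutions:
 g(x) = C1*exp(-2*exp(-x))


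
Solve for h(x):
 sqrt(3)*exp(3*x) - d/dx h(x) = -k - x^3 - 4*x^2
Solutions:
 h(x) = C1 + k*x + x^4/4 + 4*x^3/3 + sqrt(3)*exp(3*x)/3


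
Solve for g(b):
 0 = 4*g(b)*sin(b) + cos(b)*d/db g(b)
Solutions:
 g(b) = C1*cos(b)^4


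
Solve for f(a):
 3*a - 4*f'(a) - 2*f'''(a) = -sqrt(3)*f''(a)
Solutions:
 f(a) = C1 + 3*a^2/8 + 3*sqrt(3)*a/16 + (C2*sin(sqrt(29)*a/4) + C3*cos(sqrt(29)*a/4))*exp(sqrt(3)*a/4)


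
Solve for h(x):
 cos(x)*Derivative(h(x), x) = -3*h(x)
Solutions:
 h(x) = C1*(sin(x) - 1)^(3/2)/(sin(x) + 1)^(3/2)


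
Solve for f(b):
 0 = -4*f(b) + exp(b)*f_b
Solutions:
 f(b) = C1*exp(-4*exp(-b))


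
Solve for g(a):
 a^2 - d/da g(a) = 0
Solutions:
 g(a) = C1 + a^3/3


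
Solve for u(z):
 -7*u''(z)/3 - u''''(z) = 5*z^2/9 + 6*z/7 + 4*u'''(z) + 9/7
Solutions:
 u(z) = C1 + C2*z + C3*exp(z*(-2 + sqrt(15)/3)) + C4*exp(-z*(sqrt(15)/3 + 2)) - 5*z^4/252 + 11*z^3/147 - 383*z^2/686


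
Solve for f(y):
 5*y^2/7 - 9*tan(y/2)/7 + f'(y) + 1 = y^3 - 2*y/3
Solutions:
 f(y) = C1 + y^4/4 - 5*y^3/21 - y^2/3 - y - 18*log(cos(y/2))/7


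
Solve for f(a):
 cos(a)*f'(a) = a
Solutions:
 f(a) = C1 + Integral(a/cos(a), a)


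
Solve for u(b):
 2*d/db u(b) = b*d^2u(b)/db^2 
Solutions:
 u(b) = C1 + C2*b^3


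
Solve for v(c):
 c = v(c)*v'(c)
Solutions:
 v(c) = -sqrt(C1 + c^2)
 v(c) = sqrt(C1 + c^2)


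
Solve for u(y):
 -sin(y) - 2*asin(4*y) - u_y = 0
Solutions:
 u(y) = C1 - 2*y*asin(4*y) - sqrt(1 - 16*y^2)/2 + cos(y)


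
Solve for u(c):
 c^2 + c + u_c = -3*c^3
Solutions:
 u(c) = C1 - 3*c^4/4 - c^3/3 - c^2/2


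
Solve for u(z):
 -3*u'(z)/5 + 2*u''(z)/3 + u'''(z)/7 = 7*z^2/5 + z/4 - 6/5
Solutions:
 u(z) = C1 + C2*exp(z*(-35 + sqrt(2170))/15) + C3*exp(-z*(35 + sqrt(2170))/15) - 7*z^3/9 - 605*z^2/216 - 2593*z/486


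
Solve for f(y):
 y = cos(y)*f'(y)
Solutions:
 f(y) = C1 + Integral(y/cos(y), y)


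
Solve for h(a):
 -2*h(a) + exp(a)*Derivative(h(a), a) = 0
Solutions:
 h(a) = C1*exp(-2*exp(-a))


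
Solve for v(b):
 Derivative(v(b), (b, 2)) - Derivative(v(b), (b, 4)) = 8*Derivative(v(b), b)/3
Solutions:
 v(b) = C1 + C2*exp(3^(1/3)*b*(3^(1/3)/(sqrt(141) + 12)^(1/3) + (sqrt(141) + 12)^(1/3))/6)*sin(3^(1/6)*b*(-3^(2/3)*(sqrt(141) + 12)^(1/3) + 3/(sqrt(141) + 12)^(1/3))/6) + C3*exp(3^(1/3)*b*(3^(1/3)/(sqrt(141) + 12)^(1/3) + (sqrt(141) + 12)^(1/3))/6)*cos(3^(1/6)*b*(-3^(2/3)*(sqrt(141) + 12)^(1/3) + 3/(sqrt(141) + 12)^(1/3))/6) + C4*exp(-3^(1/3)*b*(3^(1/3)/(sqrt(141) + 12)^(1/3) + (sqrt(141) + 12)^(1/3))/3)


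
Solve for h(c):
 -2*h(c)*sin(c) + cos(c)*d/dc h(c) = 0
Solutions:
 h(c) = C1/cos(c)^2


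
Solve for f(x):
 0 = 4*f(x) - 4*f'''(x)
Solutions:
 f(x) = C3*exp(x) + (C1*sin(sqrt(3)*x/2) + C2*cos(sqrt(3)*x/2))*exp(-x/2)


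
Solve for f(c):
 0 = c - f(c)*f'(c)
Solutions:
 f(c) = -sqrt(C1 + c^2)
 f(c) = sqrt(C1 + c^2)


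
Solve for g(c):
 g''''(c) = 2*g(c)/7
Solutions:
 g(c) = C1*exp(-2^(1/4)*7^(3/4)*c/7) + C2*exp(2^(1/4)*7^(3/4)*c/7) + C3*sin(2^(1/4)*7^(3/4)*c/7) + C4*cos(2^(1/4)*7^(3/4)*c/7)


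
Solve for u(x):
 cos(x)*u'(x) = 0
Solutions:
 u(x) = C1


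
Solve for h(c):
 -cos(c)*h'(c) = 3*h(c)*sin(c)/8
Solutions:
 h(c) = C1*cos(c)^(3/8)


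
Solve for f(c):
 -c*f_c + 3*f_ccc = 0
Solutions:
 f(c) = C1 + Integral(C2*airyai(3^(2/3)*c/3) + C3*airybi(3^(2/3)*c/3), c)


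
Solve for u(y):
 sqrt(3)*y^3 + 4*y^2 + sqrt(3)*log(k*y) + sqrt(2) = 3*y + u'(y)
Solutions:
 u(y) = C1 + sqrt(3)*y^4/4 + 4*y^3/3 - 3*y^2/2 + sqrt(3)*y*log(k*y) + y*(-sqrt(3) + sqrt(2))


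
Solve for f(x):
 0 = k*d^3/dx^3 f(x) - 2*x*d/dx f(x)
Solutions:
 f(x) = C1 + Integral(C2*airyai(2^(1/3)*x*(1/k)^(1/3)) + C3*airybi(2^(1/3)*x*(1/k)^(1/3)), x)


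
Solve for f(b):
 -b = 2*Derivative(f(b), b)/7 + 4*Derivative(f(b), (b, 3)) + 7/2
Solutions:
 f(b) = C1 + C2*sin(sqrt(14)*b/14) + C3*cos(sqrt(14)*b/14) - 7*b^2/4 - 49*b/4


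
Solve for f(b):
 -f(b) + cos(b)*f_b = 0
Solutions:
 f(b) = C1*sqrt(sin(b) + 1)/sqrt(sin(b) - 1)


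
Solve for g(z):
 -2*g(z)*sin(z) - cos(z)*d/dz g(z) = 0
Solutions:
 g(z) = C1*cos(z)^2


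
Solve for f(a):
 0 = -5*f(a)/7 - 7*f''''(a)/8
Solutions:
 f(a) = (C1*sin(10^(1/4)*sqrt(7)*a/7) + C2*cos(10^(1/4)*sqrt(7)*a/7))*exp(-10^(1/4)*sqrt(7)*a/7) + (C3*sin(10^(1/4)*sqrt(7)*a/7) + C4*cos(10^(1/4)*sqrt(7)*a/7))*exp(10^(1/4)*sqrt(7)*a/7)


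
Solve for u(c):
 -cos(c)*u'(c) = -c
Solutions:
 u(c) = C1 + Integral(c/cos(c), c)


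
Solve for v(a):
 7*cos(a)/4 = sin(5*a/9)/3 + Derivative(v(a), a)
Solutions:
 v(a) = C1 + 7*sin(a)/4 + 3*cos(5*a/9)/5


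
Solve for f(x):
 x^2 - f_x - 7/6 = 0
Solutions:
 f(x) = C1 + x^3/3 - 7*x/6


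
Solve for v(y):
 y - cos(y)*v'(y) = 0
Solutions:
 v(y) = C1 + Integral(y/cos(y), y)


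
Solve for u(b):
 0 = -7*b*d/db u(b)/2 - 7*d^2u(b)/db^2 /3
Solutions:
 u(b) = C1 + C2*erf(sqrt(3)*b/2)


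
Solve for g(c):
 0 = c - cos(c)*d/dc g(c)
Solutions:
 g(c) = C1 + Integral(c/cos(c), c)


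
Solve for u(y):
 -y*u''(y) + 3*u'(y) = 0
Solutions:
 u(y) = C1 + C2*y^4


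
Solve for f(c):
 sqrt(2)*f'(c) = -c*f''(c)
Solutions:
 f(c) = C1 + C2*c^(1 - sqrt(2))


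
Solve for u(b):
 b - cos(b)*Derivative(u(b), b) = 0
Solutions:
 u(b) = C1 + Integral(b/cos(b), b)


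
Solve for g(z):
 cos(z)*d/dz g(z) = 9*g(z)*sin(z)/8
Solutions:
 g(z) = C1/cos(z)^(9/8)


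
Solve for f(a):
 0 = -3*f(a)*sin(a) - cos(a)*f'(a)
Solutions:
 f(a) = C1*cos(a)^3


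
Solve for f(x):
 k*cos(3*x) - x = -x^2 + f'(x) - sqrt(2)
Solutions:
 f(x) = C1 + k*sin(3*x)/3 + x^3/3 - x^2/2 + sqrt(2)*x


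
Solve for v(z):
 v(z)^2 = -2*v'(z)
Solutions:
 v(z) = 2/(C1 + z)


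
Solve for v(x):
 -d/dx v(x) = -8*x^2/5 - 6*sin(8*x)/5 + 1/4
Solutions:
 v(x) = C1 + 8*x^3/15 - x/4 - 3*cos(8*x)/20


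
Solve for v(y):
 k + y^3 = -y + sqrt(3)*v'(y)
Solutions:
 v(y) = C1 + sqrt(3)*k*y/3 + sqrt(3)*y^4/12 + sqrt(3)*y^2/6


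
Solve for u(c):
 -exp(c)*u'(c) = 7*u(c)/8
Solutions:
 u(c) = C1*exp(7*exp(-c)/8)


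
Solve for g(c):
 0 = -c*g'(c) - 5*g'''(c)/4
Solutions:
 g(c) = C1 + Integral(C2*airyai(-10^(2/3)*c/5) + C3*airybi(-10^(2/3)*c/5), c)


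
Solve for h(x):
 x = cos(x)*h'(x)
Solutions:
 h(x) = C1 + Integral(x/cos(x), x)


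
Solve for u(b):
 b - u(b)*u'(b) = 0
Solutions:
 u(b) = -sqrt(C1 + b^2)
 u(b) = sqrt(C1 + b^2)


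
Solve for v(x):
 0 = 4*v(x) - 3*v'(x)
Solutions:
 v(x) = C1*exp(4*x/3)


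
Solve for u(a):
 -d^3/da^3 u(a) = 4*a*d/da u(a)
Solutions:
 u(a) = C1 + Integral(C2*airyai(-2^(2/3)*a) + C3*airybi(-2^(2/3)*a), a)
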